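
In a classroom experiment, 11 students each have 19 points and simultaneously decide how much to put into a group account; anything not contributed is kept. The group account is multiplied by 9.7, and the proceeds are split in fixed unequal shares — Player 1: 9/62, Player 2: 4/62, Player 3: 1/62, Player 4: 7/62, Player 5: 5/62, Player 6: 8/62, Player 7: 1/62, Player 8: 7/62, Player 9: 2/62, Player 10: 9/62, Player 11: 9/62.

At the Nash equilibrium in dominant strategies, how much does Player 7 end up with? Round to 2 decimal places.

A player with share s gets back 9.7·s per unit contributed, so full contribution is dominant for anyone with s > 1/9.7 = 0.1031 and zero contribution is dominant for anyone below.
The shares above 0.1031 belong to Player 1, Player 4, Player 6, Player 8, Player 10 and Player 11, contributing 19 each; the remaining 5 contribute 0. Total contributed: 114.
Player 7 keeps 19 and receives 9.7 × 114 × 1/62 = 17.84 from the group account, for a payoff of 36.84.

36.84 points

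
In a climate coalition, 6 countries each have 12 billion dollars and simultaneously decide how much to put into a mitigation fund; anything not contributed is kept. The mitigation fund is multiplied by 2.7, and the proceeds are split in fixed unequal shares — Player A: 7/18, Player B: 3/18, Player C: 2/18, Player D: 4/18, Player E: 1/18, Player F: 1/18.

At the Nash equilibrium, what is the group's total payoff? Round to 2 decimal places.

92.40 billion dollars

A player with share s gets back 2.7·s per unit contributed, so full contribution is dominant for anyone with s > 1/2.7 = 0.3704 and zero contribution is dominant for anyone below.
Only Player A (7/18) clears that bar, contributing 12; the remaining 5 contribute 0. Total contributed: 12.
The mitigation fund pays out 2.7 × 12 = 32.40 in total (split across the unequal shares, but the aggregate is all that matters for the group sum).
The 5 free-riders keep 12 each, adding 60. Group total = 60 + 32.40 = 92.40.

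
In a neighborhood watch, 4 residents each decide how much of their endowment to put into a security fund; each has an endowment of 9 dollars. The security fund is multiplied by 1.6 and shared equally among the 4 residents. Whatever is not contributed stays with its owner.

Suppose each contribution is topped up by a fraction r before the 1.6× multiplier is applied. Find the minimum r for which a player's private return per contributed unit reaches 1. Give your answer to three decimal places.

With matching at rate r, one contributed unit becomes (1 + r) in the security fund and returns 1.6 × (1 + r) / 4 to the contributor.
Setting this equal to 1: 1 + r = 4/1.6 = 2.5000.
So the minimum matching rate is r = 2.5000 − 1 = 1.500.

1.500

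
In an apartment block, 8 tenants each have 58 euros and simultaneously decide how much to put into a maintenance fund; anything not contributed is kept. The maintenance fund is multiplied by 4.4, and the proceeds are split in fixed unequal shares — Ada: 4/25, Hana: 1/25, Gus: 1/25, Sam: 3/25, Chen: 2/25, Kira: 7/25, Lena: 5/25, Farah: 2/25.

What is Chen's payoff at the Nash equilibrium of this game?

Each unit j contributes comes back to j as 4.4 × (j's share), so j prefers to contribute only if that share exceeds 1/4.4 = 0.2273; otherwise keeping the unit dominates.
Kira alone (share 7/25) is above the threshold, contributing 58; the remaining 7 contribute 0. Total contributed: 58.
Chen keeps 58 and receives 4.4 × 58 × 2/25 = 20.42 from the maintenance fund, for a payoff of 78.42.

78.42 euros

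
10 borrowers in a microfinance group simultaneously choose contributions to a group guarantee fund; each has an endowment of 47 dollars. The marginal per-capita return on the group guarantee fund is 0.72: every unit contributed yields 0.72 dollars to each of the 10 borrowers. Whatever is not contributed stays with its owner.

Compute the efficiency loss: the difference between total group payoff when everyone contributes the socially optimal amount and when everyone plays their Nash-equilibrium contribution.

2914.00 dollars

The private return per contributed unit is 0.72 < 1, so contributing 0 is dominant for every player. At the Nash equilibrium everyone keeps their 47, and the group total is 10 × 47 = 470.
Each contributed unit returns 7.200 to the group as a whole (0.72 to each of 10 players), which exceeds 1, so the social optimum is full contribution: group total = 7.200 × 470 = 3384.00.
Efficiency loss = 3384.00 − 470 = 2914.00.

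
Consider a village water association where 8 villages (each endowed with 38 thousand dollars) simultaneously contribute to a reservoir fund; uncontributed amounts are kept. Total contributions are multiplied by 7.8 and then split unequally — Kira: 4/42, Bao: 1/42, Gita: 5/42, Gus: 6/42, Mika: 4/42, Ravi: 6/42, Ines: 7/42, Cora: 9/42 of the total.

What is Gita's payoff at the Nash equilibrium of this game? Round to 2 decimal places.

Player j's private return per contributed unit is 7.8 × (j's share). Contributing is weakly dominant for j when that share is at least 1/7.8 = 0.1282, and contributing 0 is dominant otherwise.
The shares above 0.1282 belong to Gus, Ravi, Ines and Cora, contributing 38 each; the remaining 4 contribute 0. Total contributed: 152.
Gita keeps 38 and receives 7.8 × 152 × 5/42 = 141.14 from the reservoir fund, for a payoff of 179.14.

179.14 thousand dollars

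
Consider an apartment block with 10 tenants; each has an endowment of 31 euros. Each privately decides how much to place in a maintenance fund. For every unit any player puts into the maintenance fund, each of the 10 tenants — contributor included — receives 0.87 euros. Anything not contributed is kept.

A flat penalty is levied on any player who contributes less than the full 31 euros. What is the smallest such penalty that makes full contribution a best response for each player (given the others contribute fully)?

Given the others contribute fully, the best deviation is to contribute 0 (any partial contribution still incurs the fine and gives up units whose private return 0.87 is below 1).
Deviating from 31 to 0 saves 31 euros but forfeits the deviator's share of the drop in the maintenance fund: 0.87 × 31 = 26.97.
So the deviation gain is 31 − 26.97 = 4.03, and the fine must be at least 4.03 euros to wipe it out.

4.03 euros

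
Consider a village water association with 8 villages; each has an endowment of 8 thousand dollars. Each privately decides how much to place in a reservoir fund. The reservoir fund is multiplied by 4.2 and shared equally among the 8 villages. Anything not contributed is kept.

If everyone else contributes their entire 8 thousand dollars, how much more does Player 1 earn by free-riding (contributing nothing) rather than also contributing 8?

3.80 thousand dollars

Switching from a contribution of 8 to 0 lets Player 1 keep an extra 8 thousand dollars, but lowers the reservoir fund by 8, which costs Player 1 their own share of that drop: 4.2/8 × 8 = 4.20.
Net gain = 8 − 4.20 = 3.80. The private return per contributed unit (0.5250) is below 1, so free-riding is indeed the best response regardless of what the others do.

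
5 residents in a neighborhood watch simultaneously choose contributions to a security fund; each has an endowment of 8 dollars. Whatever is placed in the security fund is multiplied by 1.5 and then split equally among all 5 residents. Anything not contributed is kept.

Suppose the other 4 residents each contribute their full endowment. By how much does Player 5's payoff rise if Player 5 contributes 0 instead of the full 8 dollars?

5.60 dollars

Switching from a contribution of 8 to 0 lets Player 5 keep an extra 8 dollars, but lowers the security fund by 8, which costs Player 5 their own share of that drop: 1.5/5 × 8 = 2.40.
Net gain = 8 − 2.40 = 5.60. The private return per contributed unit (0.3000) is below 1, so free-riding is indeed the best response regardless of what the others do.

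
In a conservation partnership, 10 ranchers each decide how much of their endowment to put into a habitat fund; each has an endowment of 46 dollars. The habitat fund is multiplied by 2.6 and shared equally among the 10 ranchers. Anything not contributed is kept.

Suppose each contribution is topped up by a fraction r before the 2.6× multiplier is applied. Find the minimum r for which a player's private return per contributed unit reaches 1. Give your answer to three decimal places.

With matching at rate r, one contributed unit becomes (1 + r) in the habitat fund and returns 2.6 × (1 + r) / 10 to the contributor.
Setting this equal to 1: 1 + r = 10/2.6 = 3.8462.
So the minimum matching rate is r = 3.8462 − 1 = 2.846.

2.846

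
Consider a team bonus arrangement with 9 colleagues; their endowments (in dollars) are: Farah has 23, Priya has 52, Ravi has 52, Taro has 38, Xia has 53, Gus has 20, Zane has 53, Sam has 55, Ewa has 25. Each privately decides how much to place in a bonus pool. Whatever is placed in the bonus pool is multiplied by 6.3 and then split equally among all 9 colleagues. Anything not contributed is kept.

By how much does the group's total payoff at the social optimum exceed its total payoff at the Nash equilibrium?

1966.30 dollars

The private return per contributed unit is 6.3/9 = 0.7000 < 1 for every player regardless of endowment, so the Nash equilibrium is zero contribution and the group total is Σ E_j = 23 + 52 + 52 + 38 + 53 + 20 + 53 + 55 + 25 = 371.
Each contributed unit returns 6.300 to the group, so the social optimum is full contribution by everyone: group total = 6.300 × 371 = 2337.30.
Efficiency loss = (6.300 − 1) × 371 = 1966.30.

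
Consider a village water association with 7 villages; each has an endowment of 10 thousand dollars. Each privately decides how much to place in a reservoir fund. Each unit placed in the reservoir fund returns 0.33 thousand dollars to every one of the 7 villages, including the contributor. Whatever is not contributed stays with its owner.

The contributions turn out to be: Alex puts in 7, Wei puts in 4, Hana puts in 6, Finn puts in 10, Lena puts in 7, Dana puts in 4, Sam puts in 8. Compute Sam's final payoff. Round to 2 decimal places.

Total contributed: 7 + 4 + 6 + 10 + 7 + 4 + 8 = 46.
Each receives 0.33 × 46 = 15.18 from the reservoir fund.
Sam keeps 10 − 8 = 2, so Sam's payoff is 2 + 15.18 = 17.18.

17.18 thousand dollars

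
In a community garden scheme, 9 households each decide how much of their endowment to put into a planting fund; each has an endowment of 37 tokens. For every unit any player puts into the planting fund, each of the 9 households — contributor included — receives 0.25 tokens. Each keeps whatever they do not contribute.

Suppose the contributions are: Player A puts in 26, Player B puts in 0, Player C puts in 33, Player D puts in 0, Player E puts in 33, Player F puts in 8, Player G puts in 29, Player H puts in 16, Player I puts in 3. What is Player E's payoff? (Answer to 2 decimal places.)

41.00 tokens

Total contributed: 26 + 0 + 33 + 0 + 33 + 8 + 29 + 16 + 3 = 148.
Each receives 0.25 × 148 = 37.00 from the planting fund.
Player E keeps 37 − 33 = 4, so Player E's payoff is 4 + 37.00 = 41.00.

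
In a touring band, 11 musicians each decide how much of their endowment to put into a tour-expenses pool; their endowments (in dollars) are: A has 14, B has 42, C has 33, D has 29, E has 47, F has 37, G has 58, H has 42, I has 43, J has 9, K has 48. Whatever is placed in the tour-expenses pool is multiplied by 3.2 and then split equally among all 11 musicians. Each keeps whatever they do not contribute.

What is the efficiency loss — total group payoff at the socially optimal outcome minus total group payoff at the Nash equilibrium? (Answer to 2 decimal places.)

884.40 dollars

The private return per contributed unit is 3.2/11 = 0.2909 < 1 for every player regardless of endowment, so the Nash equilibrium is zero contribution and the group total is Σ E_j = 14 + 42 + 33 + 29 + 47 + 37 + 58 + 42 + 43 + 9 + 48 = 402.
Each contributed unit returns 3.200 to the group, so the social optimum is full contribution by everyone: group total = 3.200 × 402 = 1286.40.
Efficiency loss = (3.200 − 1) × 402 = 884.40.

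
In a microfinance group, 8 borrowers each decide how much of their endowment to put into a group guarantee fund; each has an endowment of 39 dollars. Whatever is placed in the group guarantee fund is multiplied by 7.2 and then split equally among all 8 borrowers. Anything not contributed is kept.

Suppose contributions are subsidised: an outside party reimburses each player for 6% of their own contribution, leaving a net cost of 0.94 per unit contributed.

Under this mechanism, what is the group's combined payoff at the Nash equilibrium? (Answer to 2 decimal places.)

The effective private return is (7.2/8) / 0.94 = 0.9574, which is still under 1, so the mechanism doesn't change anyone's dominant strategy: zero contribution.
Everyone keeps their endowment and the group total is 8 × 39 = 312.

312.00 dollars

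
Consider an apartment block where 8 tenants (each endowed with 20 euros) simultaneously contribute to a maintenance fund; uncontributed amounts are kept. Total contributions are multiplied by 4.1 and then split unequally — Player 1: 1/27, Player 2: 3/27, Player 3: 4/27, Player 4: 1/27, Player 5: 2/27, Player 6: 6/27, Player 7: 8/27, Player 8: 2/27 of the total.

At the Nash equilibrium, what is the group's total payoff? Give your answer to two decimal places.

222.00 euros

Each unit j contributes comes back to j as 4.1 × (j's share), so j prefers to contribute only if that share exceeds 1/4.1 = 0.2439; otherwise keeping the unit dominates.
Player 7 alone (share 8/27) is above the threshold, contributing 20; the remaining 7 contribute 0. Total contributed: 20.
The maintenance fund pays out 4.1 × 20 = 82.00 in total (split across the unequal shares, but the aggregate is all that matters for the group sum).
The 7 free-riders keep 20 each, adding 140. Group total = 140 + 82.00 = 222.00.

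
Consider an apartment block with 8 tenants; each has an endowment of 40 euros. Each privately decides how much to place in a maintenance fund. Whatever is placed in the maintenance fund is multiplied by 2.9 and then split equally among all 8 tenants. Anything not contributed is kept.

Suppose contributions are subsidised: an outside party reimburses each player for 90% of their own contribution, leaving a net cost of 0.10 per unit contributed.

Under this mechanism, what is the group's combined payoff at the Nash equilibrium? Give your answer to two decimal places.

With the mechanism, a contributed unit returns (2.9/8) / 0.10 = 3.6250 per unit of net cost to the contributor — now above 1 — so contributing fully is weakly dominant for every player.
At the Nash equilibrium everyone contributes 40. Group total payoff = 8 × (40 × 0.90 + 2.9 × 40) = 1216.00.

1216.00 euros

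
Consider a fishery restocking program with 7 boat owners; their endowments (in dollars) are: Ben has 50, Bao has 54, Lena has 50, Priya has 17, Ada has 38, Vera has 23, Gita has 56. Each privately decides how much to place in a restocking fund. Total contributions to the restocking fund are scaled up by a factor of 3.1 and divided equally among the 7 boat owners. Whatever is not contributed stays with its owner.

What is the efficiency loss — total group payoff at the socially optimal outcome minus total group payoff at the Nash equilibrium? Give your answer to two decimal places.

The private return per contributed unit is 3.1/7 = 0.4429 < 1 for every player regardless of endowment, so the Nash equilibrium is zero contribution and the group total is Σ E_j = 50 + 54 + 50 + 17 + 38 + 23 + 56 = 288.
Each contributed unit returns 3.100 to the group, so the social optimum is full contribution by everyone: group total = 3.100 × 288 = 892.80.
Efficiency loss = (3.100 − 1) × 288 = 604.80.

604.80 dollars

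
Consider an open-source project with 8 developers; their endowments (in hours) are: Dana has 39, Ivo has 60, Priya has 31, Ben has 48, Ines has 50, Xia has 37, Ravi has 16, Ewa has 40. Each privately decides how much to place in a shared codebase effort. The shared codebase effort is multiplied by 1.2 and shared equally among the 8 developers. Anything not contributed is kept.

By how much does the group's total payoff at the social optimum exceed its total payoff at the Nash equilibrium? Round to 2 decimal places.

The private return per contributed unit is 1.2/8 = 0.1500 < 1 for every player regardless of endowment, so the Nash equilibrium is zero contribution and the group total is Σ E_j = 39 + 60 + 31 + 48 + 50 + 37 + 16 + 40 = 321.
Each contributed unit returns 1.200 to the group, so the social optimum is full contribution by everyone: group total = 1.200 × 321 = 385.20.
Efficiency loss = (1.200 − 1) × 321 = 64.20.

64.20 hours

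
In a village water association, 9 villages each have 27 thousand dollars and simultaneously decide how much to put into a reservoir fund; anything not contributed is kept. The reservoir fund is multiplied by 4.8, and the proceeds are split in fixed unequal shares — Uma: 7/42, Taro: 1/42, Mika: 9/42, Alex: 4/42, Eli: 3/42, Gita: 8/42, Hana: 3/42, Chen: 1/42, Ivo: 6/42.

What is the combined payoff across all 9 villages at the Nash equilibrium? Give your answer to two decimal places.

Each unit j contributes comes back to j as 4.8 × (j's share), so j prefers to contribute only if that share exceeds 1/4.8 = 0.2083; otherwise keeping the unit dominates.
Only Mika (9/42) clears that bar, contributing 27; the remaining 8 contribute 0. Total contributed: 27.
The reservoir fund pays out 4.8 × 27 = 129.60 in total (split across the unequal shares, but the aggregate is all that matters for the group sum).
The 8 free-riders keep 27 each, adding 216. Group total = 216 + 129.60 = 345.60.

345.60 thousand dollars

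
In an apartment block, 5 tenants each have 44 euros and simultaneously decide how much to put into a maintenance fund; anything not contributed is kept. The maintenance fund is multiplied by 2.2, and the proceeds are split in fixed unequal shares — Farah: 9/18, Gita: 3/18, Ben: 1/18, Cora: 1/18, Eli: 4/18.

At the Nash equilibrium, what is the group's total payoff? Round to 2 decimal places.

272.80 euros

For player j, contributing a unit is worthwhile iff 2.2 × (j's share) ≥ 1, i.e. iff j's share is at least 0.4545.
Only Farah (9/18) clears that bar, contributing 44; the remaining 4 contribute 0. Total contributed: 44.
The maintenance fund pays out 2.2 × 44 = 96.80 in total (split across the unequal shares, but the aggregate is all that matters for the group sum).
The 4 free-riders keep 44 each, adding 176. Group total = 176 + 96.80 = 272.80.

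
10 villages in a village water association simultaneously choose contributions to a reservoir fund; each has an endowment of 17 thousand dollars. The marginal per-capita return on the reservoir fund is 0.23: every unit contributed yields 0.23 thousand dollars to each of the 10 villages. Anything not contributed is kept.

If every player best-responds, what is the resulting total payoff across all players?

The private return per contributed unit is 0.23 < 1, so contributing 0 is dominant for every player. At the Nash equilibrium everyone keeps their 17, and the group total is 10 × 17 = 170.

170.00 thousand dollars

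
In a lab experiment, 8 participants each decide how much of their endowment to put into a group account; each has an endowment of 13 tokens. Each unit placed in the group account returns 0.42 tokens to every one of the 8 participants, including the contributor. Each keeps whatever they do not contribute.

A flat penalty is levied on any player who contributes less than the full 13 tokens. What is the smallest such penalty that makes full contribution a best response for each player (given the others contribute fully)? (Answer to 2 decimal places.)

Given the others contribute fully, the best deviation is to contribute 0 (any partial contribution still incurs the fine and gives up units whose private return 0.42 is below 1).
Deviating from 13 to 0 saves 13 tokens but forfeits the deviator's share of the drop in the group account: 0.42 × 13 = 5.46.
So the deviation gain is 13 − 5.46 = 7.54, and the fine must be at least 7.54 tokens to wipe it out.

7.54 tokens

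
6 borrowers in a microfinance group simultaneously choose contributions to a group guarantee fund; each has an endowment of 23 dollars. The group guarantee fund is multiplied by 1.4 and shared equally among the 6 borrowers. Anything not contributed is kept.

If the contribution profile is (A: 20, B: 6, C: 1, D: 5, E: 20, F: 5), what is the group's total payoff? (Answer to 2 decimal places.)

Total contributed: 20 + 6 + 1 + 5 + 20 + 5 = 57; total kept: 6 × 23 − 57 = 81.
The group guarantee fund pays out 1.4 × 57 = 79.80 in aggregate.
Group total = 81 + 79.80 = 160.80.

160.80 dollars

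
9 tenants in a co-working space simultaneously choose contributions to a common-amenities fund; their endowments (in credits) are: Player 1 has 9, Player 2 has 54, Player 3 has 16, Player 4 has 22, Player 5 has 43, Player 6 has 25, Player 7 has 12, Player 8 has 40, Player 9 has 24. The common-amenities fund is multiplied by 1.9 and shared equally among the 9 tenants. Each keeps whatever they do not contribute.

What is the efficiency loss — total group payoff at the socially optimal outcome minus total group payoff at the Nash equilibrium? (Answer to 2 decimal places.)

The private return per contributed unit is 1.9/9 = 0.2111 < 1 for every player regardless of endowment, so the Nash equilibrium is zero contribution and the group total is Σ E_j = 9 + 54 + 16 + 22 + 43 + 25 + 12 + 40 + 24 = 245.
Each contributed unit returns 1.900 to the group, so the social optimum is full contribution by everyone: group total = 1.900 × 245 = 465.50.
Efficiency loss = (1.900 − 1) × 245 = 220.50.

220.50 credits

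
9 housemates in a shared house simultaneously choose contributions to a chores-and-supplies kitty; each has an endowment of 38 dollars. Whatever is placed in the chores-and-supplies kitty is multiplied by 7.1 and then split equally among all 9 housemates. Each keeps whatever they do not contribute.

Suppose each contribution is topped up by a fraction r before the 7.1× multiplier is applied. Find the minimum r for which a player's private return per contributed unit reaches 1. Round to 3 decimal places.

0.268

With matching at rate r, one contributed unit becomes (1 + r) in the chores-and-supplies kitty and returns 7.1 × (1 + r) / 9 to the contributor.
Setting this equal to 1: 1 + r = 9/7.1 = 1.2676.
So the minimum matching rate is r = 1.2676 − 1 = 0.268.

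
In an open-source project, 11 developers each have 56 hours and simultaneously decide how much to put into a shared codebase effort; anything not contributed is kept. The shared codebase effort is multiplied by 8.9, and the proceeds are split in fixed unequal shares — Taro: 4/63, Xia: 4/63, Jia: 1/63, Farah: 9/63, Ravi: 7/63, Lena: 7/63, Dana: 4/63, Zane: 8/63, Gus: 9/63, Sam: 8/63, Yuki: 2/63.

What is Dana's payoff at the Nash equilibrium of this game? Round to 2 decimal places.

182.58 hours

Player j's private return per contributed unit is 8.9 × (j's share). Contributing is weakly dominant for j when that share is at least 1/8.9 = 0.1124, and contributing 0 is dominant otherwise.
The shares above 0.1124 belong to Farah, Zane, Gus and Sam, contributing 56 each; the remaining 7 contribute 0. Total contributed: 224.
Dana keeps 56 and receives 8.9 × 224 × 4/63 = 126.58 from the shared codebase effort, for a payoff of 182.58.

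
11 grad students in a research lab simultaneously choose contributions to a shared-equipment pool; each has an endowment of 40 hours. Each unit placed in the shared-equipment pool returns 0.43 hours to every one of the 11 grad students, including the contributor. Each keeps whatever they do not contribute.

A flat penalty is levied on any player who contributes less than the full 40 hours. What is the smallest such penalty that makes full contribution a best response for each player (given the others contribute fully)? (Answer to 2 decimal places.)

22.80 hours

Given the others contribute fully, the best deviation is to contribute 0 (any partial contribution still incurs the fine and gives up units whose private return 0.43 is below 1).
Deviating from 40 to 0 saves 40 hours but forfeits the deviator's share of the drop in the shared-equipment pool: 0.43 × 40 = 17.20.
So the deviation gain is 40 − 17.20 = 22.80, and the fine must be at least 22.80 hours to wipe it out.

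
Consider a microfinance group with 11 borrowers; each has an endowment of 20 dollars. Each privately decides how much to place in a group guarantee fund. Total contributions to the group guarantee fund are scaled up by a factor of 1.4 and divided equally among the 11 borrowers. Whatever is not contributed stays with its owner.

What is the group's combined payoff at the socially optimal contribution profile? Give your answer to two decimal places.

308.00 dollars

Each contributed unit returns 1.400 to the group as a whole (0.1273 to each of 11 players), which exceeds 1, so the social optimum is full contribution: group total = 1.400 × 220 = 308.00.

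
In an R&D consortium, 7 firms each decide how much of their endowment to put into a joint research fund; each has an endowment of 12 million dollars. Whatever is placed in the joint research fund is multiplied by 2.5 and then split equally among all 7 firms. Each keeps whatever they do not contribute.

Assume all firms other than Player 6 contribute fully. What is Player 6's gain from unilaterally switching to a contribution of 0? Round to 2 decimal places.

Switching from a contribution of 12 to 0 lets Player 6 keep an extra 12 million dollars, but lowers the joint research fund by 12, which costs Player 6 their own share of that drop: 2.5/7 × 12 = 4.29.
Net gain = 12 − 4.29 = 7.71. The private return per contributed unit (0.3571) is below 1, so free-riding is indeed the best response regardless of what the others do.

7.71 million dollars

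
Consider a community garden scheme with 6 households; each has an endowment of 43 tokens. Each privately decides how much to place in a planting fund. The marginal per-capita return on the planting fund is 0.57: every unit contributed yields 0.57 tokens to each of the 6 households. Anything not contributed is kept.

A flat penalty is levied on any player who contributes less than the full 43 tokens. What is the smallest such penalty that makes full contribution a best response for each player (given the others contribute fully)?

18.49 tokens

Given the others contribute fully, the best deviation is to contribute 0 (any partial contribution still incurs the fine and gives up units whose private return 0.57 is below 1).
Deviating from 43 to 0 saves 43 tokens but forfeits the deviator's share of the drop in the planting fund: 0.57 × 43 = 24.51.
So the deviation gain is 43 − 24.51 = 18.49, and the fine must be at least 18.49 tokens to wipe it out.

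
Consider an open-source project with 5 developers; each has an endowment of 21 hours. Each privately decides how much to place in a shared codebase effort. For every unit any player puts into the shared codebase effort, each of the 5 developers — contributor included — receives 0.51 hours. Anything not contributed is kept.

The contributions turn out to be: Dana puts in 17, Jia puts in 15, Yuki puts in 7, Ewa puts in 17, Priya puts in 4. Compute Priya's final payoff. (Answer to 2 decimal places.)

Total contributed: 17 + 15 + 7 + 17 + 4 = 60.
Each receives 0.51 × 60 = 30.60 from the shared codebase effort.
Priya keeps 21 − 4 = 17, so Priya's payoff is 17 + 30.60 = 47.60.

47.60 hours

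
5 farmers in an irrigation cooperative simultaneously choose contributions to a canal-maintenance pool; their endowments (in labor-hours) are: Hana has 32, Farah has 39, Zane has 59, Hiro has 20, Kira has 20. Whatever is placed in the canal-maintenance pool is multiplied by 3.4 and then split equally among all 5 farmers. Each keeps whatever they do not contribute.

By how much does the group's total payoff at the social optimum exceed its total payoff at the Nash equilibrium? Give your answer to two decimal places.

The private return per contributed unit is 3.4/5 = 0.6800 < 1 for every player regardless of endowment, so the Nash equilibrium is zero contribution and the group total is Σ E_j = 32 + 39 + 59 + 20 + 20 = 170.
Each contributed unit returns 3.400 to the group, so the social optimum is full contribution by everyone: group total = 3.400 × 170 = 578.00.
Efficiency loss = (3.400 − 1) × 170 = 408.00.

408.00 labor-hours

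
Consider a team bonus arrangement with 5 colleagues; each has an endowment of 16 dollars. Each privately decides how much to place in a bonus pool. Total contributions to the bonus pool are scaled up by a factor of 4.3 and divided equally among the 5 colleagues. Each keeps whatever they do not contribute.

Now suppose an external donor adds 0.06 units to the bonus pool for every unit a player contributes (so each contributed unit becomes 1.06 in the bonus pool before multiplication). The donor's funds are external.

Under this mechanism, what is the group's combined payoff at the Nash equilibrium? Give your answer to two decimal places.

80.00 dollars

With the mechanism, a contributed unit returns 4.3 × 1.06 / 5 = 0.9116 per unit of net cost — still below 1 — so contributing 0 remains dominant for every player.
Everyone keeps their endowment and the group total is 5 × 16 = 80.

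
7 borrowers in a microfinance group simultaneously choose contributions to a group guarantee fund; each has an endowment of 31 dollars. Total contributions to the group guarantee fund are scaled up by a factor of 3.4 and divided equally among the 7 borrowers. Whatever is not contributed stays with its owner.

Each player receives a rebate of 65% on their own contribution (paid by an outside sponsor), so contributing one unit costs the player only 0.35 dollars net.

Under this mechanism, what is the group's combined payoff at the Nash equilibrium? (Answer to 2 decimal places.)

878.85 dollars

With the mechanism, a contributed unit returns (3.4/7) / 0.35 = 1.3878 per unit of net cost to the contributor — now above 1 — so contributing fully is weakly dominant for every player.
At the Nash equilibrium everyone contributes 31. Group total payoff = 7 × (31 × 0.65 + 3.4 × 31) = 878.85.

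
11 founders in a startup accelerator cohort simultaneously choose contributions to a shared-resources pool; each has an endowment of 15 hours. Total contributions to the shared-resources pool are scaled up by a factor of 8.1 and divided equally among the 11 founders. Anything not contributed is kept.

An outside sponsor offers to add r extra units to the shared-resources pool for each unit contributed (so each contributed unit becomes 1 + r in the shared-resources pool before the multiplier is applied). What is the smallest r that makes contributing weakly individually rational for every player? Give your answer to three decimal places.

0.358

With matching at rate r, one contributed unit becomes (1 + r) in the shared-resources pool and returns 8.1 × (1 + r) / 11 to the contributor.
Setting this equal to 1: 1 + r = 11/8.1 = 1.3580.
So the minimum matching rate is r = 1.3580 − 1 = 0.358.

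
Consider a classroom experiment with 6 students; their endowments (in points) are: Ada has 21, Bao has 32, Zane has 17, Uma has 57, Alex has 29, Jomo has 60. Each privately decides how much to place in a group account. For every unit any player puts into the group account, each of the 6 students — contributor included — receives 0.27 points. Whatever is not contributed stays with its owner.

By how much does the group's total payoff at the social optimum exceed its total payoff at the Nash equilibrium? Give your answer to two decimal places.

133.92 points

The private return per contributed unit is 0.27 < 1 for everyone, so the Nash equilibrium is zero contribution and the group total is Σ E_j = 21 + 32 + 17 + 57 + 29 + 60 = 216.
Each contributed unit returns 1.620 to the group, so the social optimum is full contribution by everyone: group total = 1.620 × 216 = 349.92.
Efficiency loss = (1.620 − 1) × 216 = 133.92.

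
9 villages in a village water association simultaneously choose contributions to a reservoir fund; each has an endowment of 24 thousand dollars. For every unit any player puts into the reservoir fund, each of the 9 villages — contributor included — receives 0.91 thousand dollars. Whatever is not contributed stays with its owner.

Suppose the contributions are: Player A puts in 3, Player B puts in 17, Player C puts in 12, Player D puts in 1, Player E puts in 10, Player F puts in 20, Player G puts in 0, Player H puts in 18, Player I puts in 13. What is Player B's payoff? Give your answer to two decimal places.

92.54 thousand dollars

Total contributed: 3 + 17 + 12 + 1 + 10 + 20 + 0 + 18 + 13 = 94.
Each receives 0.91 × 94 = 85.54 from the reservoir fund.
Player B keeps 24 − 17 = 7, so Player B's payoff is 7 + 85.54 = 92.54.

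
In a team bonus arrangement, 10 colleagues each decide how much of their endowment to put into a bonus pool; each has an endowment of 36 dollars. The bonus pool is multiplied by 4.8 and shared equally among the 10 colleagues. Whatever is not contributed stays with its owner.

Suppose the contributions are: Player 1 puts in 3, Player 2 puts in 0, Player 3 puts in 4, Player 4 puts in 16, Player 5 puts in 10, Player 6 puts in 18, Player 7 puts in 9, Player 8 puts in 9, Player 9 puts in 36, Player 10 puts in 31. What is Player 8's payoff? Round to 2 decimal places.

92.28 dollars

Total contributed: 3 + 0 + 4 + 16 + 10 + 18 + 9 + 9 + 36 + 31 = 136.
Each receives 4.8 × 136 / 10 = 65.28 from the bonus pool.
Player 8 keeps 36 − 9 = 27, so Player 8's payoff is 27 + 65.28 = 92.28.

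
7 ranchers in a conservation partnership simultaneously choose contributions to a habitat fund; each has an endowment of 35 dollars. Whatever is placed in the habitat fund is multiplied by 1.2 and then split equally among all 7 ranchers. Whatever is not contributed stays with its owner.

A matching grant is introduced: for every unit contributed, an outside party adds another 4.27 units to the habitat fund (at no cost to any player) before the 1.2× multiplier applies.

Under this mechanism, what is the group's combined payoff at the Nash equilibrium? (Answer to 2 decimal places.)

The effective private return is 1.2 × 5.27 / 7 = 0.9034, which is still under 1, so the mechanism doesn't change anyone's dominant strategy: zero contribution.
At the Nash equilibrium no one contributes; group total payoff = 7 × 35 = 245.

245.00 dollars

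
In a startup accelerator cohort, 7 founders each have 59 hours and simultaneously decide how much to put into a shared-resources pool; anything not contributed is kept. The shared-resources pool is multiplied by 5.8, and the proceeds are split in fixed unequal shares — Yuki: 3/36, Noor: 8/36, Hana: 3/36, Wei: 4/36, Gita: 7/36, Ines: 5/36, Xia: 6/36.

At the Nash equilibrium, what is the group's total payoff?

979.40 hours

A player with share s gets back 5.8·s per unit contributed, so full contribution is dominant for anyone with s > 1/5.8 = 0.1724 and zero contribution is dominant for anyone below.
The shares above 0.1724 belong to Noor and Gita, contributing 59 each; the remaining 5 contribute 0. Total contributed: 118.
The shared-resources pool pays out 5.8 × 118 = 684.40 in total (split across the unequal shares, but the aggregate is all that matters for the group sum).
The 5 free-riders keep 59 each, adding 295. Group total = 295 + 684.40 = 979.40.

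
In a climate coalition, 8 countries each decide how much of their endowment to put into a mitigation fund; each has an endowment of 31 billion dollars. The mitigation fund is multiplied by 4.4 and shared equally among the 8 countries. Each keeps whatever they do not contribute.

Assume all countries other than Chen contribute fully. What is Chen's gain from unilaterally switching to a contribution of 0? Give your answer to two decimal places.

13.95 billion dollars

Switching from a contribution of 31 to 0 lets Chen keep an extra 31 billion dollars, but lowers the mitigation fund by 31, which costs Chen their own share of that drop: 4.4/8 × 31 = 17.05.
Net gain = 31 − 17.05 = 13.95. The private return per contributed unit (0.5500) is below 1, so free-riding is indeed the best response regardless of what the others do.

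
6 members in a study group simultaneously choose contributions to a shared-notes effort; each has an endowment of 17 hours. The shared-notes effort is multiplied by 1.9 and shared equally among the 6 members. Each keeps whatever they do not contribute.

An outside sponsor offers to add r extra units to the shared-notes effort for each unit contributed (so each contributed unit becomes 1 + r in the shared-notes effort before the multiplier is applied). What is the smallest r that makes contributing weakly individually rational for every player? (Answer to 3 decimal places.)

2.158

With matching at rate r, one contributed unit becomes (1 + r) in the shared-notes effort and returns 1.9 × (1 + r) / 6 to the contributor.
Setting this equal to 1: 1 + r = 6/1.9 = 3.1579.
So the minimum matching rate is r = 3.1579 − 1 = 2.158.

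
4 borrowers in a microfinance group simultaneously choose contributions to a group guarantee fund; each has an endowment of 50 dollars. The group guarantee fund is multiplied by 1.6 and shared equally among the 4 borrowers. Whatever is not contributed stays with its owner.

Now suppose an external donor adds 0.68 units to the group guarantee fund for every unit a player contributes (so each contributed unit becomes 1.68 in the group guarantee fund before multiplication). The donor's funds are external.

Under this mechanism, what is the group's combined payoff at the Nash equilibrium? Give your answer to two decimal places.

The effective private return is 1.6 × 1.68 / 4 = 0.6720, which is still under 1, so the mechanism doesn't change anyone's dominant strategy: zero contribution.
At the Nash equilibrium no one contributes; group total payoff = 4 × 50 = 200.

200.00 dollars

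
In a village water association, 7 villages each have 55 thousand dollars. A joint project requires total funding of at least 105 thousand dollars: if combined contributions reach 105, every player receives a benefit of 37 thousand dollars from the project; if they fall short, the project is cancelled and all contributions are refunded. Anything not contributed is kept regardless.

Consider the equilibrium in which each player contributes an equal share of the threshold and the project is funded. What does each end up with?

Equal share of the threshold: 105/7 = 15.
At this profile no one gains by cutting their contribution: any cut drops the total below 105, the project is cancelled, contributions are refunded, and the deviator ends with 55, which is less than 55 − 15 + 37 = 77. Contributing more than 15 just wastes the excess. So contributing exactly 15 is a best response.
Each player's payoff: 55 − 15 + 37 = 77.

77 thousand dollars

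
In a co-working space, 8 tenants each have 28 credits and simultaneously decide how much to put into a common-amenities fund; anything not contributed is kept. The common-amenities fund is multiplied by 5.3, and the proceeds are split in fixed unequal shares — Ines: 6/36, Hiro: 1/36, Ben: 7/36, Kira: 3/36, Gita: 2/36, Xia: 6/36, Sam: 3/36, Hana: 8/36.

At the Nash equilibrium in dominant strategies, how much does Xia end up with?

For player j, contributing a unit is worthwhile iff 5.3 × (j's share) ≥ 1, i.e. iff j's share is at least 0.1887.
Ben and Hana are above the threshold, contributing 28 each; the remaining 6 contribute 0. Total contributed: 56.
Xia keeps 28 and receives 5.3 × 56 × 6/36 = 49.47 from the common-amenities fund, for a payoff of 77.47.

77.47 credits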